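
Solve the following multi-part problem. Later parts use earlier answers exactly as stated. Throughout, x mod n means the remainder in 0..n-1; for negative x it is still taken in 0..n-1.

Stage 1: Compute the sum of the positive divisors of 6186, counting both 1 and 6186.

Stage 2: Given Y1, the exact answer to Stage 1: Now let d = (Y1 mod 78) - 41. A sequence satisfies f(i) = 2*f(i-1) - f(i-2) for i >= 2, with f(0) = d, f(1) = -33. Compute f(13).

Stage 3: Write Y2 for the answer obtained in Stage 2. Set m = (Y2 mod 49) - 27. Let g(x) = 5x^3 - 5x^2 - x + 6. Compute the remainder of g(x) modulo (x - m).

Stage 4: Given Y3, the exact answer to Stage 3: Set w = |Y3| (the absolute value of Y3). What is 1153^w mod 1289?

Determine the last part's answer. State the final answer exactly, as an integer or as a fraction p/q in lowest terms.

Stage 1: 6186 = 2 * 3 * 1031; sigma = (1 + 2) * (1 + 3) * (1 + 1031) = 3 * 4 * 1032 = 12384; answer 12384
Stage 2: Y1 = 12384; d = 19; f(2) = 2*(-33) - 1*(19) = -85; iterating: f(2)=-85, f(3)=-137, f(4)=-189, f(5)=-241, f(6)=-293, f(7)=-345, f(8)=-397, f(9)=-449, f(10)=-501, f(11)=-553, f(12)=-605, f(13)=-657; answer -657
Stage 3: Y2 = -657; m = 2; remainder = value at the root: 5*(2)^3 - 5*(2)^2 - 1*(2)^1 + 6 = (40) + (-20) + (-2) + (6) = 24; answer 24
Stage 4: Y3 = 24; w = 24; squarings mod 1289: 1153^1=1153, 1153^2=450, 1153^4=127, 1153^8=661, 1153^16=1239; 1153^24 = 1153^8 * 1153^16 = 464 (mod 1289); answer 464

464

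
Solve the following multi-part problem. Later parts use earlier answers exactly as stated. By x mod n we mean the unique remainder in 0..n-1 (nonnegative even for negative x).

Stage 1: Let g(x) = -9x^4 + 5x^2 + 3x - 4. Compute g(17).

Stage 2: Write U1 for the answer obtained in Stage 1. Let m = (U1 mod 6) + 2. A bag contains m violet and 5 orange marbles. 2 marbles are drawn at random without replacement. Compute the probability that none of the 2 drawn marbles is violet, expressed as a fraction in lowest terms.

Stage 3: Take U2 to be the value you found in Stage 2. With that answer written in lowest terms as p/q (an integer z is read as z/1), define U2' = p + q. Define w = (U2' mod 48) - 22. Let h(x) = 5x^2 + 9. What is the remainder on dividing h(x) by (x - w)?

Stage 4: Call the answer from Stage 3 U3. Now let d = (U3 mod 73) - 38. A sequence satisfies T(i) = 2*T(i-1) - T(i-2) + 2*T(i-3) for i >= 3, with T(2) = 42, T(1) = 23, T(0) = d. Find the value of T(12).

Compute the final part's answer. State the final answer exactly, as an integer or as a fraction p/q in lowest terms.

Stage 1: -9*(17)^4 + 5*(17)^2 + 3*(17)^1 - 4 = (-751689) + (1445) + (51) + (-4) = -750197; answer -750197
Stage 2: U1 = -750197; m = 3; total draws C(8,2) = 28; favorable C(5,2) = 10; P = 5/14; answer 5/14
Stage 3: U2 = 5/14; threaded value p + q = 19; w = -3; remainder = value at the root: 5*(-3)^2 + 9 = (45) + (9) = 54; answer 54
Stage 4: U3 = 54; d = 16; T(3) = 2*(42) - 1*(23) + 2*(16) = 93; iterating: T(3)=93, T(4)=190, T(5)=371, T(6)=738, T(7)=1485, T(8)=2974, T(9)=5939, T(10)=11874, T(11)=23757, T(12)=47518; answer 47518

47518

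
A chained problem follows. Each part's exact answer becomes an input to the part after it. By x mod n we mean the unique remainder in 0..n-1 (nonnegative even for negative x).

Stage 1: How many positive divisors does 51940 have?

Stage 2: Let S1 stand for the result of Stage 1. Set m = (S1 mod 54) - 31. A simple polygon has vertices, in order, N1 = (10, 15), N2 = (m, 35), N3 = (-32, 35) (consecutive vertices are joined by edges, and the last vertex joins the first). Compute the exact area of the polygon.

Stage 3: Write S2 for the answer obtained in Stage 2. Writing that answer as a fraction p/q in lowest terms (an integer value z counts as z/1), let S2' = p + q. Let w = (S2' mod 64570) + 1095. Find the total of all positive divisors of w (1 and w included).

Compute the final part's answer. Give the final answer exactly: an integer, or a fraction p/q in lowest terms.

Stage 1: 51940 = 2^2 * 5 * 7^2 * 53; number of divisors = (2+1) * (1+1) * (2+1) * (1+1) = 36; answer 36
Stage 2: S1 = 36; m = 5; cross terms: (10*35 - 5*15)=275, (5*35 - -32*35)=1295, (-32*15 - 10*35)=-830; twice the area = |740| = 740; area = 370; answer 370
Stage 3: S2 = 370; threaded value p + q = 371; w = 1466; 1466 = 2 * 733; sigma = (1 + 2) * (1 + 733) = 3 * 734 = 2202; answer 2202

2202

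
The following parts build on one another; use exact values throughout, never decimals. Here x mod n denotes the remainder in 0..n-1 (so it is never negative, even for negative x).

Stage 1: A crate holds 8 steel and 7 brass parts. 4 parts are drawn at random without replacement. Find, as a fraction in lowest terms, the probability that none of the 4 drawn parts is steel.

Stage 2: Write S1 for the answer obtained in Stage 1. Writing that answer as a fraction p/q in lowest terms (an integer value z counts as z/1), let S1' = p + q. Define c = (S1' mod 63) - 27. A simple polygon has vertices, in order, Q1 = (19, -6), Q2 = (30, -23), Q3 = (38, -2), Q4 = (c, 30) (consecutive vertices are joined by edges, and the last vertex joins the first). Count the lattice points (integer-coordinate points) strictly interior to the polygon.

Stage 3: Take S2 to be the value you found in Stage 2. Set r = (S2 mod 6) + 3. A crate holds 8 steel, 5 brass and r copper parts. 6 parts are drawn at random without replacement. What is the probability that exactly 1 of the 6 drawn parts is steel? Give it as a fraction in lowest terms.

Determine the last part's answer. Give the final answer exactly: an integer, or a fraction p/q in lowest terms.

8/143

Stage 1: total draws C(15,4) = 1365; favorable C(7,4) = 35; P = 1/39; answer 1/39
Stage 2: S1 = 1/39; threaded value p + q = 40; c = 13; cross terms: (19*-23 - 30*-6)=-257, (30*-2 - 38*-23)=814, (38*30 - 13*-2)=1166, (13*-6 - 19*30)=-648; twice the area = |1075| = 1075; area = 1075/2; boundary points = 1 + 1 + 1 + 6 = 9; strictly interior points = area - boundary/2 + 1 = 534; answer 534
Stage 3: S2 = 534; r = 3; total draws C(16,6) = 8008; favorable C(8,1)*C(8,5) = 448; P = 8/143; answer 8/143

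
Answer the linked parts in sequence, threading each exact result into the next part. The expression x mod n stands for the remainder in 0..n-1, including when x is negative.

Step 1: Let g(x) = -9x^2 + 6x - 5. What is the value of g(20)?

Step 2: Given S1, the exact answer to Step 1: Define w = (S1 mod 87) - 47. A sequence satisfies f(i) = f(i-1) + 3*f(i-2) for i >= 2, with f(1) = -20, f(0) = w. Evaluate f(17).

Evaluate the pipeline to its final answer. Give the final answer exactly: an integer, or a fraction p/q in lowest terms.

10218595

Step 1: -9*(20)^2 + 6*(20)^1 - 5 = (-3600) + (120) + (-5) = -3485; answer -3485
Step 2: S1 = -3485; w = 35; f(2) = 1*(-20) + 3*(35) = 85; iterating: f(2)=85, f(3)=25, f(4)=280, f(5)=355, f(6)=1195, f(7)=2260, f(8)=5845, f(9)=12625, f(10)=30160, f(11)=68035, f(12)=158515, f(13)=362620, f(14)=838165, f(15)=1926025, f(16)=4440520, f(17)=10218595; answer 10218595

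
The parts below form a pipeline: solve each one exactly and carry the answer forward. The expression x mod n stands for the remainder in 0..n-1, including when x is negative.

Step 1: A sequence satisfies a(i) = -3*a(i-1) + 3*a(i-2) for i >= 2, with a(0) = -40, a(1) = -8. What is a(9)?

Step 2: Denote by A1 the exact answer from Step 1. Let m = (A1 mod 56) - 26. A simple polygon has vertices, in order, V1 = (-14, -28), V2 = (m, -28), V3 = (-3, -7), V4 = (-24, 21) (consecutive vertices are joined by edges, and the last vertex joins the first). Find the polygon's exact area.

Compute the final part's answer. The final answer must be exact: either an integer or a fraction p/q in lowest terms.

Step 1: a(2) = -3*(-8) + 3*(-40) = -96; iterating: a(2)=-96, a(3)=264, a(4)=-1080, a(5)=4032, a(6)=-15336, a(7)=58104, a(8)=-220320, a(9)=835272; answer 835272
Step 2: A1 = 835272; m = 6; cross terms: (-14*-28 - 6*-28)=560, (6*-7 - -3*-28)=-126, (-3*21 - -24*-7)=-231, (-24*-28 - -14*21)=966; twice the area = |1169| = 1169; area = 1169/2; answer 1169/2

1169/2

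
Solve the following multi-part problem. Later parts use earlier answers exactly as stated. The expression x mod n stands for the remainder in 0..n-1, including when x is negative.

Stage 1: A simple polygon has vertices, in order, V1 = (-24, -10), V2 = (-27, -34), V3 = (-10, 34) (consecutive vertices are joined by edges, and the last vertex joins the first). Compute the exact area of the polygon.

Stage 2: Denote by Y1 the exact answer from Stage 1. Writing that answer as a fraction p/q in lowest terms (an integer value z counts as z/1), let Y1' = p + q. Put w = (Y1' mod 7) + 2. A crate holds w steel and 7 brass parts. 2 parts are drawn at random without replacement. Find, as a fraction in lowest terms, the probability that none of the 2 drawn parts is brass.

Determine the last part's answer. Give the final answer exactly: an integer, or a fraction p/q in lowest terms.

Stage 1: cross terms: (-24*-34 - -27*-10)=546, (-27*34 - -10*-34)=-1258, (-10*-10 - -24*34)=916; twice the area = |204| = 204; area = 102; answer 102
Stage 2: Y1 = 102; threaded value p + q = 103; w = 7; total draws C(14,2) = 91; favorable C(7,2) = 21; P = 3/13; answer 3/13

3/13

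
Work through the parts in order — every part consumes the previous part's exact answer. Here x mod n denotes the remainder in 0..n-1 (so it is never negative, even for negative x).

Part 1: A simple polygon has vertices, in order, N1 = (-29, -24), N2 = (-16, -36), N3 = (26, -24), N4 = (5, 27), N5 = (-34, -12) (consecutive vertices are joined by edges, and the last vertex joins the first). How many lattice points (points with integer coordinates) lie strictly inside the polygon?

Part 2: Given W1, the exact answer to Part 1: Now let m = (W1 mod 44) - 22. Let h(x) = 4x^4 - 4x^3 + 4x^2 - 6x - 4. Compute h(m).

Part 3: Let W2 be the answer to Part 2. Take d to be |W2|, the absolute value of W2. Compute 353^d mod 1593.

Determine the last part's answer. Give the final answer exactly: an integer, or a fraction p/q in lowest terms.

886

Part 1: cross terms: (-29*-36 - -16*-24)=660, (-16*-24 - 26*-36)=1320, (26*27 - 5*-24)=822, (5*-12 - -34*27)=858, (-34*-24 - -29*-12)=468; twice the area = |4128| = 4128; area = 2064; boundary points = 1 + 6 + 3 + 39 + 1 = 50; strictly interior points = area - boundary/2 + 1 = 2040; answer 2040
Part 2: W1 = 2040; m = -6; 4*(-6)^4 - 4*(-6)^3 + 4*(-6)^2 - 6*(-6)^1 - 4 = (5184) + (864) + (144) + (36) + (-4) = 6224; answer 6224
Part 3: W2 = 6224; d = 6224; squarings mod 1593: 353^1=353, 353^2=355, 353^4=178, 353^8=1417, 353^16=709, 353^32=886, 353^64=1240, 353^128=355, 353^256=178, 353^512=1417, 353^1024=709, 353^2048=886, 353^4096=1240; 353^6224 = 353^16 * 353^64 * 353^2048 * 353^4096 = 886 (mod 1593); answer 886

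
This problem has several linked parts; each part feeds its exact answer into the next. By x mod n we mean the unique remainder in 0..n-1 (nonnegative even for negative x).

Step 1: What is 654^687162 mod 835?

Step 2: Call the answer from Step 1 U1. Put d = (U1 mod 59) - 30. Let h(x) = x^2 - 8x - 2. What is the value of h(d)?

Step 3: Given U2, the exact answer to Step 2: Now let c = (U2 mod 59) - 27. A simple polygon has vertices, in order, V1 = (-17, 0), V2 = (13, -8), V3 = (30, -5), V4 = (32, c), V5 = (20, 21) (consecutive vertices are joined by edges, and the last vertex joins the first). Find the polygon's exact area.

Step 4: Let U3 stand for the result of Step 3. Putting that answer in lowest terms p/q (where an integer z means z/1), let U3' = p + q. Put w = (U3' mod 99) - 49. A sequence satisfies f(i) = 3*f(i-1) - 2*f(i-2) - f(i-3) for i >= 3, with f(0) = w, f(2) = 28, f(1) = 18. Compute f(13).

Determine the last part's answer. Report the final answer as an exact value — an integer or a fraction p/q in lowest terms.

Step 1: squarings mod 835: 654^1=654, 654^2=196, 654^4=6, 654^8=36, 654^16=461, 654^32=431, 654^64=391, 654^128=76, 654^256=766, 654^512=586, 654^1024=211, 654^2048=266, 654^4096=616, 654^8192=366, 654^16384=356, 654^32768=651, 654^65536=456, 654^131072=21, 654^262144=441, 654^524288=761; 654^687162 = 654^2 * 654^8 * 654^16 * 654^32 * 654^1024 * 654^2048 * 654^4096 * 654^8192 * 654^16384 * 654^131072 * 654^524288 = 251 (mod 835); answer 251
Step 2: U1 = 251; d = -15; 1*(-15)^2 - 8*(-15)^1 - 2 = (225) + (120) + (-2) = 343; answer 343
Step 3: U2 = 343; c = 21; cross terms: (-17*-8 - 13*0)=136, (13*-5 - 30*-8)=175, (30*21 - 32*-5)=790, (32*21 - 20*21)=252, (20*0 - -17*21)=357; twice the area = |1710| = 1710; area = 855; answer 855
Step 4: U3 = 855; threaded value p + q = 856; w = 15; f(3) = 3*(28) - 2*(18) - 1*(15) = 33; iterating: f(3)=33, f(4)=25, f(5)=-19, f(6)=-140, f(7)=-407, f(8)=-922, f(9)=-1812, f(10)=-3185, f(11)=-5009, f(12)=-6845, f(13)=-7332; answer -7332

-7332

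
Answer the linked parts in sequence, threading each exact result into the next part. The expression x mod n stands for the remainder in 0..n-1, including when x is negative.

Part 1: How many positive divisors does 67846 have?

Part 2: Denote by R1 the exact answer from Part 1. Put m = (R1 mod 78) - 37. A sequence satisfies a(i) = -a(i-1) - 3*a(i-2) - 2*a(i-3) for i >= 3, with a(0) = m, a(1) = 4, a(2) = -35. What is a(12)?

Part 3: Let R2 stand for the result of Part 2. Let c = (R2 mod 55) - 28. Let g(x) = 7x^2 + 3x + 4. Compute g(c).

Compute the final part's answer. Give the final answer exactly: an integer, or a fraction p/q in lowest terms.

Part 1: 67846 = 2 * 33923; number of divisors = (1+1) * (1+1) = 4; answer 4
Part 2: R1 = 4; m = -33; a(3) = -1*(-35) - 3*(4) - 2*(-33) = 89; iterating: a(3)=89, a(4)=8, a(5)=-205, a(6)=3, a(7)=596, a(8)=-195, a(9)=-1599, a(10)=992, a(11)=4195, a(12)=-3973; answer -3973
Part 3: R2 = -3973; c = 14; 7*(14)^2 + 3*(14)^1 + 4 = (1372) + (42) + (4) = 1418; answer 1418

1418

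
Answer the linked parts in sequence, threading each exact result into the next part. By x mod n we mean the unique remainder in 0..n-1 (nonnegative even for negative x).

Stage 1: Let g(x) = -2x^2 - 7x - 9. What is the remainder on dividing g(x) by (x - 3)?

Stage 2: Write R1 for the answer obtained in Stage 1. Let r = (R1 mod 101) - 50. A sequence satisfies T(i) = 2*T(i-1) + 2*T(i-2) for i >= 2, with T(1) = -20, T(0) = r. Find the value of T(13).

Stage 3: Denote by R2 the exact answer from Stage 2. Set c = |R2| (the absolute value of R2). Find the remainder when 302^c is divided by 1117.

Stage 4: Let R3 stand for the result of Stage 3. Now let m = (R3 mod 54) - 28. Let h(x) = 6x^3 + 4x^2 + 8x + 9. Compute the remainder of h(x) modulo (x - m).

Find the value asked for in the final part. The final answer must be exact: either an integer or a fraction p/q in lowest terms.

Stage 1: remainder = value at the root: -2*(3)^2 - 7*(3)^1 - 9 = (-18) + (-21) + (-9) = -48; answer -48
Stage 2: R1 = -48; r = 3; T(2) = 2*(-20) + 2*(3) = -34; iterating: T(2)=-34, T(3)=-108, T(4)=-284, T(5)=-784, T(6)=-2136, T(7)=-5840, T(8)=-15952, T(9)=-43584, T(10)=-119072, T(11)=-325312, T(12)=-888768, T(13)=-2428160; answer -2428160
Stage 3: R2 = -2428160; c = 2428160; squarings mod 1117: 302^1=302, 302^2=727, 302^4=188, 302^8=717, 302^16=269, 302^32=873, 302^64=335, 302^128=525, 302^256=843, 302^512=237, 302^1024=319, 302^2048=114, 302^4096=709, 302^8192=31, 302^16384=961, 302^32768=879, 302^65536=794, 302^131072=448, 302^262144=761, 302^524288=515, 302^1048576=496, 302^2097152=276; 302^2428160 = 302^256 * 302^1024 * 302^2048 * 302^65536 * 302^262144 * 302^2097152 = 1064 (mod 1117); answer 1064
Stage 4: R3 = 1064; m = 10; remainder = value at the root: 6*(10)^3 + 4*(10)^2 + 8*(10)^1 + 9 = (6000) + (400) + (80) + (9) = 6489; answer 6489

6489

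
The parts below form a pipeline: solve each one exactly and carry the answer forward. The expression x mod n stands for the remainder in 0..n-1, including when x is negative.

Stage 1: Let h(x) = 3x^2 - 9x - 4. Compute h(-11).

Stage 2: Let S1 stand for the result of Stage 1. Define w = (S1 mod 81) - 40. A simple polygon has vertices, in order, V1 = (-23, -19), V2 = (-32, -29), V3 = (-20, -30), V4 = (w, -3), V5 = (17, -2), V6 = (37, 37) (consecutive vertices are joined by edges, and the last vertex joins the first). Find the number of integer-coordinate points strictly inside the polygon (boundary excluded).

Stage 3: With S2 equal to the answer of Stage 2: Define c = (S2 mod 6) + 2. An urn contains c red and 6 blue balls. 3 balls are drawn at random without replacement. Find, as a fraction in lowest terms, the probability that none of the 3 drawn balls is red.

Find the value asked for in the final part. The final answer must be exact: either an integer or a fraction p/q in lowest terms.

1/6

Stage 1: 3*(-11)^2 - 9*(-11)^1 - 4 = (363) + (99) + (-4) = 458; answer 458
Stage 2: S1 = 458; w = 13; cross terms: (-23*-29 - -32*-19)=59, (-32*-30 - -20*-29)=380, (-20*-3 - 13*-30)=450, (13*-2 - 17*-3)=25, (17*37 - 37*-2)=703, (37*-19 - -23*37)=148; twice the area = |1765| = 1765; area = 1765/2; boundary points = 1 + 1 + 3 + 1 + 1 + 4 = 11; strictly interior points = area - boundary/2 + 1 = 878; answer 878
Stage 3: S2 = 878; c = 4; total draws C(10,3) = 120; favorable C(6,3) = 20; P = 1/6; answer 1/6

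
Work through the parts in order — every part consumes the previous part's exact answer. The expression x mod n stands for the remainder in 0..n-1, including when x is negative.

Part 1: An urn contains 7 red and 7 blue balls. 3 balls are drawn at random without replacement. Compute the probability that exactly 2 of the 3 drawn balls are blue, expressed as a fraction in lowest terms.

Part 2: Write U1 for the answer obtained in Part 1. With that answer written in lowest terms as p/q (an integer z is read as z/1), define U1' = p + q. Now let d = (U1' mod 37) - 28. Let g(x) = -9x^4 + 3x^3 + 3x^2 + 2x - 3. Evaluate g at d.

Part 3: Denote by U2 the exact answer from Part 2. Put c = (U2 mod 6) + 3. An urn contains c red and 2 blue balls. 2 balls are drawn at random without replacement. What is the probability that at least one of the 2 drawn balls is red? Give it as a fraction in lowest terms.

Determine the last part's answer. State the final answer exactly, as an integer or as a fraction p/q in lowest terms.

14/15

Part 1: total draws C(14,3) = 364; favorable C(7,2)*C(7,1) = 147; P = 21/52; answer 21/52
Part 2: U1 = 21/52; threaded value p + q = 73; d = 8; -9*(8)^4 + 3*(8)^3 + 3*(8)^2 + 2*(8)^1 - 3 = (-36864) + (1536) + (192) + (16) + (-3) = -35123; answer -35123
Part 3: U2 = -35123; c = 4; total draws C(6,2) = 15; complement C(2,2) = 1; favorable 15 - 1 = 14; P = 14/15; answer 14/15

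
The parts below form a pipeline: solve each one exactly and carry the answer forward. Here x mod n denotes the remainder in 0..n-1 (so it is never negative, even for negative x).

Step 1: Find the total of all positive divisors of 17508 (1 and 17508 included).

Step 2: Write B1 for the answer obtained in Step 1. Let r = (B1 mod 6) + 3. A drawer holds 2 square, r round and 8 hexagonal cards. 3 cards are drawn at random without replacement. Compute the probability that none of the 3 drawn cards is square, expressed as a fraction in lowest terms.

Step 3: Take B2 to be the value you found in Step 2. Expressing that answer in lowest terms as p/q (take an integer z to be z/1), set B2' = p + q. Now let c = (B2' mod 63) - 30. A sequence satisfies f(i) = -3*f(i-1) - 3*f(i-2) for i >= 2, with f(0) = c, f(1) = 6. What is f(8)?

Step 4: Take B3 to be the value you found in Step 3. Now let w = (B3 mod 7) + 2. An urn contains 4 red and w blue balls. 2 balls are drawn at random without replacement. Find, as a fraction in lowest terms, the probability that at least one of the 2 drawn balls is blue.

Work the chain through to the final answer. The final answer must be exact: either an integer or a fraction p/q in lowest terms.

10/11

Step 1: 17508 = 2^2 * 3 * 1459; sigma = (1 + 2 + 4) * (1 + 3) * (1 + 1459) = 7 * 4 * 1460 = 40880; answer 40880
Step 2: B1 = 40880; r = 5; total draws C(15,3) = 455; favorable C(13,3) = 286; P = 22/35; answer 22/35
Step 3: B2 = 22/35; threaded value p + q = 57; c = 27; f(2) = -3*(6) - 3*(27) = -99; iterating: f(2)=-99, f(3)=279, f(4)=-540, f(5)=783, f(6)=-729, f(7)=-162, f(8)=2673; answer 2673
Step 4: B3 = 2673; w = 8; total draws C(12,2) = 66; complement C(4,2) = 6; favorable 66 - 6 = 60; P = 10/11; answer 10/11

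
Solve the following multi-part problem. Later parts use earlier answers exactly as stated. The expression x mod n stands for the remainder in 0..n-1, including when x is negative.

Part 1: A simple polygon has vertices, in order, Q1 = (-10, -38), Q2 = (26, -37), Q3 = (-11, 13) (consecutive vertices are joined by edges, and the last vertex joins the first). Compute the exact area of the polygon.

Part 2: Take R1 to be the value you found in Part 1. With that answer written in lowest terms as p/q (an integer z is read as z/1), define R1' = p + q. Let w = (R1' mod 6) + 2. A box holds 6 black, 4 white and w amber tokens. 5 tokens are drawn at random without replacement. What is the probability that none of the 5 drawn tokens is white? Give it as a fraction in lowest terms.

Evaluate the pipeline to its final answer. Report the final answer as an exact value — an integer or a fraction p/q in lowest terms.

Part 1: cross terms: (-10*-37 - 26*-38)=1358, (26*13 - -11*-37)=-69, (-11*-38 - -10*13)=548; twice the area = |1837| = 1837; area = 1837/2; answer 1837/2
Part 2: R1 = 1837/2; threaded value p + q = 1839; w = 5; total draws C(15,5) = 3003; favorable C(11,5) = 462; P = 2/13; answer 2/13

2/13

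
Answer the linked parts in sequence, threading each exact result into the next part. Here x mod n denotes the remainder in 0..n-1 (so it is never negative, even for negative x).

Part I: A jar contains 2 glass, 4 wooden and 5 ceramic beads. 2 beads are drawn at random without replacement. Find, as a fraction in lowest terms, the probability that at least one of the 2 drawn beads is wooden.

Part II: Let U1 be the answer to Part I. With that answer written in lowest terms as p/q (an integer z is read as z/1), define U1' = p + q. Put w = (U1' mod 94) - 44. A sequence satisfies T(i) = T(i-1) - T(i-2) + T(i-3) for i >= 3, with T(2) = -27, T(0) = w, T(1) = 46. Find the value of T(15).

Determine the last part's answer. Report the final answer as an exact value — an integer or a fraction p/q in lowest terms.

Part I: total draws C(11,2) = 55; complement C(7,2) = 21; favorable 55 - 21 = 34; P = 34/55; answer 34/55
Part II: U1 = 34/55; threaded value p + q = 89; w = 45; T(3) = 1*(-27) - 1*(46) + 1*(45) = -28; iterating: T(3)=-28, T(4)=45, T(5)=46, T(6)=-27, T(7)=-28, T(8)=45, T(9)=46, T(10)=-27, T(11)=-28, T(12)=45, T(13)=46, T(14)=-27, T(15)=-28; answer -28

-28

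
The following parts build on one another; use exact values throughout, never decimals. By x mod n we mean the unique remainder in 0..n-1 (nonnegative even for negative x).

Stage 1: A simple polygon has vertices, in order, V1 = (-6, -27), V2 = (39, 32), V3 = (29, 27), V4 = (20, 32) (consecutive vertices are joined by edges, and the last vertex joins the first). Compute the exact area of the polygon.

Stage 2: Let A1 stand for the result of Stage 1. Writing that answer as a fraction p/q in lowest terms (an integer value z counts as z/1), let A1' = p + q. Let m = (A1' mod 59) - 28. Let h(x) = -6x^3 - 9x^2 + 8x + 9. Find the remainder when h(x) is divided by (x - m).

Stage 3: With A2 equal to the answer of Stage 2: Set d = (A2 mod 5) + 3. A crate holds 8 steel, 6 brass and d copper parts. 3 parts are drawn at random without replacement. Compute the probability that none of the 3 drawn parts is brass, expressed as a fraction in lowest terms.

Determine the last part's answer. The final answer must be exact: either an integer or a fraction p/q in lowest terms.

91/285

Stage 1: cross terms: (-6*32 - 39*-27)=861, (39*27 - 29*32)=125, (29*32 - 20*27)=388, (20*-27 - -6*32)=-348; twice the area = |1026| = 1026; area = 513; answer 513
Stage 2: A1 = 513; threaded value p + q = 514; m = 14; remainder = value at the root: -6*(14)^3 - 9*(14)^2 + 8*(14)^1 + 9 = (-16464) + (-1764) + (112) + (9) = -18107; answer -18107
Stage 3: A2 = -18107; d = 6; total draws C(20,3) = 1140; favorable C(14,3) = 364; P = 91/285; answer 91/285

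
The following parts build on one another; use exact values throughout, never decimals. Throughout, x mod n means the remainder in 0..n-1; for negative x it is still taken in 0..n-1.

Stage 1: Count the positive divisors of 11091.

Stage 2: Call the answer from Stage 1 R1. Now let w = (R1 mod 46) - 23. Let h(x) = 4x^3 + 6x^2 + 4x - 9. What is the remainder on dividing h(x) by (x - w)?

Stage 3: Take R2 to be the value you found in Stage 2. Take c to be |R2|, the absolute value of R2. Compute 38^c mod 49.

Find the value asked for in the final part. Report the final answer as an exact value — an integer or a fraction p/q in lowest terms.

Stage 1: 11091 = 3 * 3697; number of divisors = (1+1) * (1+1) = 4; answer 4
Stage 2: R1 = 4; w = -19; remainder = value at the root: 4*(-19)^3 + 6*(-19)^2 + 4*(-19)^1 - 9 = (-27436) + (2166) + (-76) + (-9) = -25355; answer -25355
Stage 3: R2 = -25355; c = 25355; squarings mod 49: 38^1=38, 38^2=23, 38^4=39, 38^8=2, 38^16=4, 38^32=16, 38^64=11, 38^128=23, 38^256=39, 38^512=2, 38^1024=4, 38^2048=16, 38^4096=11, 38^8192=23, 38^16384=39; 38^25355 = 38^1 * 38^2 * 38^8 * 38^256 * 38^512 * 38^8192 * 38^16384 = 47 (mod 49); answer 47

47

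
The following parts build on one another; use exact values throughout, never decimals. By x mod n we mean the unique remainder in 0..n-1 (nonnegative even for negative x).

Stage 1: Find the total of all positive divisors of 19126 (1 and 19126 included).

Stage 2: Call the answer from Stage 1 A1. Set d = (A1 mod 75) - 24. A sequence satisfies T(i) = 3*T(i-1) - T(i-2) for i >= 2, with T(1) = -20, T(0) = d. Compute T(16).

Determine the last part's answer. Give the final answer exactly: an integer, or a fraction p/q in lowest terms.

-68527380

Stage 1: 19126 = 2 * 73 * 131; sigma = (1 + 2) * (1 + 73) * (1 + 131) = 3 * 74 * 132 = 29304; answer 29304
Stage 2: A1 = 29304; d = 30; T(2) = 3*(-20) - 1*(30) = -90; iterating: T(2)=-90, T(3)=-250, T(4)=-660, T(5)=-1730, T(6)=-4530, T(7)=-11860, T(8)=-31050, T(9)=-81290, T(10)=-212820, T(11)=-557170, T(12)=-1458690, T(13)=-3818900, T(14)=-9998010, T(15)=-26175130, T(16)=-68527380; answer -68527380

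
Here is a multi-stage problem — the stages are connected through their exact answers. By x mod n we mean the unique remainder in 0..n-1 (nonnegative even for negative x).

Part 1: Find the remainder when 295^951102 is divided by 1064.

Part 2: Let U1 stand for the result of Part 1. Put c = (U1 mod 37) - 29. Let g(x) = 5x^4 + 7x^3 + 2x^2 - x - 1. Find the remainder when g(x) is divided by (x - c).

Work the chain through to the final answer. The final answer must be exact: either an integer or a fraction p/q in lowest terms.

Part 1: squarings mod 1064: 295^1=295, 295^2=841, 295^4=785, 295^8=169, 295^16=897, 295^32=225, 295^64=617, 295^128=841, 295^256=785, 295^512=169, 295^1024=897, 295^2048=225, 295^4096=617, 295^8192=841, 295^16384=785, 295^32768=169, 295^65536=897, 295^131072=225, 295^262144=617, 295^524288=841; 295^951102 = 295^2 * 295^4 * 295^8 * 295^16 * 295^32 * 295^256 * 295^512 * 295^32768 * 295^131072 * 295^262144 * 295^524288 = 1 (mod 1064); answer 1
Part 2: U1 = 1; c = -28; remainder = value at the root: 5*(-28)^4 + 7*(-28)^3 + 2*(-28)^2 - 1*(-28)^1 - 1 = (3073280) + (-153664) + (1568) + (28) + (-1) = 2921211; answer 2921211

2921211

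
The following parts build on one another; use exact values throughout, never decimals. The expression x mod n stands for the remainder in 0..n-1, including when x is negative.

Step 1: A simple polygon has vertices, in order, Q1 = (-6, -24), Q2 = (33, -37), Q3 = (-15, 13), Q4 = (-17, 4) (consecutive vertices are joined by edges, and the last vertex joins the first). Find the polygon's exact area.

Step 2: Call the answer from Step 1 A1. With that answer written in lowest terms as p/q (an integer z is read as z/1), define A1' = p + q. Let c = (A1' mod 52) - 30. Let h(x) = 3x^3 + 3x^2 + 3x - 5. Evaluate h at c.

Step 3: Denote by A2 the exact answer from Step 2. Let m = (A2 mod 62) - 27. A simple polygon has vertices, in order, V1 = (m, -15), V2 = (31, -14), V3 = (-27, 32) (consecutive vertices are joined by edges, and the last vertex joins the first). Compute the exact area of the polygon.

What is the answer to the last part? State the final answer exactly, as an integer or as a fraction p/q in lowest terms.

Step 1: cross terms: (-6*-37 - 33*-24)=1014, (33*13 - -15*-37)=-126, (-15*4 - -17*13)=161, (-17*-24 - -6*4)=432; twice the area = |1481| = 1481; area = 1481/2; answer 1481/2
Step 2: A1 = 1481/2; threaded value p + q = 1483; c = -3; 3*(-3)^3 + 3*(-3)^2 + 3*(-3)^1 - 5 = (-81) + (27) + (-9) + (-5) = -68; answer -68
Step 3: A2 = -68; m = 29; cross terms: (29*-14 - 31*-15)=59, (31*32 - -27*-14)=614, (-27*-15 - 29*32)=-523; twice the area = |150| = 150; area = 75; answer 75

75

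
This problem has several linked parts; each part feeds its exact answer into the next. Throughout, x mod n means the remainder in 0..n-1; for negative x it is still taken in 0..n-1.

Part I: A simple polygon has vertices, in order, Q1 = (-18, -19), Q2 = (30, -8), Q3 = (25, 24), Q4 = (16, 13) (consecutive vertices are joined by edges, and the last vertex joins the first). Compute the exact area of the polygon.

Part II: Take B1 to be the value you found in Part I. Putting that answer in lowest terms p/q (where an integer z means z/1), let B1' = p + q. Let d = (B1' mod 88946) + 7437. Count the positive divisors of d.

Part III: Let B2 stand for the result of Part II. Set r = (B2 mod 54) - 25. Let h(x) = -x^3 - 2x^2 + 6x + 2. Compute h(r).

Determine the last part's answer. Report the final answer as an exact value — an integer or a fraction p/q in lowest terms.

Part I: cross terms: (-18*-8 - 30*-19)=714, (30*24 - 25*-8)=920, (25*13 - 16*24)=-59, (16*-19 - -18*13)=-70; twice the area = |1505| = 1505; area = 1505/2; answer 1505/2
Part II: B1 = 1505/2; threaded value p + q = 1507; d = 8944; 8944 = 2^4 * 13 * 43; number of divisors = (4+1) * (1+1) * (1+1) = 20; answer 20
Part III: B2 = 20; r = -5; -1*(-5)^3 - 2*(-5)^2 + 6*(-5)^1 + 2 = (125) + (-50) + (-30) + (2) = 47; answer 47

47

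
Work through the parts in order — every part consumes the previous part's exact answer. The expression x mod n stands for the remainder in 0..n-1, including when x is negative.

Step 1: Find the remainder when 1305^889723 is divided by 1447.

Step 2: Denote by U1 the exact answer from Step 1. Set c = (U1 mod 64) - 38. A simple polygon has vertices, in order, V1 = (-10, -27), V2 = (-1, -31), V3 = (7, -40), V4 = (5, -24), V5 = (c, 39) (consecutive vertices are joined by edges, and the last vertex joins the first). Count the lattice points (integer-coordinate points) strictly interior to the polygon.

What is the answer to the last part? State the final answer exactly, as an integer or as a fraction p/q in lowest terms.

Step 1: squarings mod 1447: 1305^1=1305, 1305^2=1353, 1305^4=154, 1305^8=564, 1305^16=1203, 1305^32=209, 1305^64=271, 1305^128=1091, 1305^256=847, 1305^512=1144, 1305^1024=648, 1305^2048=274, 1305^4096=1279, 1305^8192=731, 1305^16384=418, 1305^32768=1084, 1305^65536=92, 1305^131072=1229, 1305^262144=1220, 1305^524288=884; 1305^889723 = 1305^1 * 1305^2 * 1305^8 * 1305^16 * 1305^32 * 1305^64 * 1305^256 * 1305^512 * 1305^4096 * 1305^32768 * 1305^65536 * 1305^262144 * 1305^524288 = 792 (mod 1447); answer 792
Step 2: U1 = 792; c = -14; cross terms: (-10*-31 - -1*-27)=283, (-1*-40 - 7*-31)=257, (7*-24 - 5*-40)=32, (5*39 - -14*-24)=-141, (-14*-27 - -10*39)=768; twice the area = |1199| = 1199; area = 1199/2; boundary points = 1 + 1 + 2 + 1 + 2 = 7; strictly interior points = area - boundary/2 + 1 = 597; answer 597

597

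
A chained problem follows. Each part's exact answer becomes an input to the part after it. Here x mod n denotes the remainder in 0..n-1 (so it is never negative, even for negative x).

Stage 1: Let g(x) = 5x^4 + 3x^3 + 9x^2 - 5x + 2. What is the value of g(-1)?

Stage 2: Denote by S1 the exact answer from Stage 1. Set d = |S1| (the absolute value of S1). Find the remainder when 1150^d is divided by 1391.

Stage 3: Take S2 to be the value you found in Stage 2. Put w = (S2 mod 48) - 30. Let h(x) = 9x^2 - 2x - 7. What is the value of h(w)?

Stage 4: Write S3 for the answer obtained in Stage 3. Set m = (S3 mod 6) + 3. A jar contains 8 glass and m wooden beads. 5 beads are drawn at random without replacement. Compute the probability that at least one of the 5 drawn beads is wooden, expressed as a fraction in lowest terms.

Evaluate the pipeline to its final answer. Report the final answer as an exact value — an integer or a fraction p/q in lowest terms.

77/78

Stage 1: 5*(-1)^4 + 3*(-1)^3 + 9*(-1)^2 - 5*(-1)^1 + 2 = (5) + (-3) + (9) + (5) + (2) = 18; answer 18
Stage 2: S1 = 18; d = 18; squarings mod 1391: 1150^1=1150, 1150^2=1050, 1150^4=828, 1150^8=1212, 1150^16=48; 1150^18 = 1150^2 * 1150^16 = 324 (mod 1391); answer 324
Stage 3: S2 = 324; w = 6; 9*(6)^2 - 2*(6)^1 - 7 = (324) + (-12) + (-7) = 305; answer 305
Stage 4: S3 = 305; m = 8; total draws C(16,5) = 4368; complement C(8,5) = 56; favorable 4368 - 56 = 4312; P = 77/78; answer 77/78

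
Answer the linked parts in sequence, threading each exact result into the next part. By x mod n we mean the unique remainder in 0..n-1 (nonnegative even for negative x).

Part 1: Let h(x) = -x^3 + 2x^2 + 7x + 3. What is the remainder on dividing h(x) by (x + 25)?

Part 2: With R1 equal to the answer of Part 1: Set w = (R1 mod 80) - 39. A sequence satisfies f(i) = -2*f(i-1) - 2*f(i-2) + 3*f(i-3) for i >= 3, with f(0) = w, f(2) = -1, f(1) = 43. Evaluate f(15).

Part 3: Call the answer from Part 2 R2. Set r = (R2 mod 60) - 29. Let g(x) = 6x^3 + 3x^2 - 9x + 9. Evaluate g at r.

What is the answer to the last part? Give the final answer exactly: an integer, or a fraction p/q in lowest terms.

-621

Part 1: remainder = value at the root: -1*(-25)^3 + 2*(-25)^2 + 7*(-25)^1 + 3 = (15625) + (1250) + (-175) + (3) = 16703; answer 16703
Part 2: R1 = 16703; w = 24; f(3) = -2*(-1) - 2*(43) + 3*(24) = -12; iterating: f(3)=-12, f(4)=155, f(5)=-289, f(6)=232, f(7)=579, f(8)=-2489, f(9)=4516, f(10)=-2317, f(11)=-11865, f(12)=41912, f(13)=-67045, f(14)=14671, f(15)=230484; answer 230484
Part 3: R2 = 230484; r = -5; 6*(-5)^3 + 3*(-5)^2 - 9*(-5)^1 + 9 = (-750) + (75) + (45) + (9) = -621; answer -621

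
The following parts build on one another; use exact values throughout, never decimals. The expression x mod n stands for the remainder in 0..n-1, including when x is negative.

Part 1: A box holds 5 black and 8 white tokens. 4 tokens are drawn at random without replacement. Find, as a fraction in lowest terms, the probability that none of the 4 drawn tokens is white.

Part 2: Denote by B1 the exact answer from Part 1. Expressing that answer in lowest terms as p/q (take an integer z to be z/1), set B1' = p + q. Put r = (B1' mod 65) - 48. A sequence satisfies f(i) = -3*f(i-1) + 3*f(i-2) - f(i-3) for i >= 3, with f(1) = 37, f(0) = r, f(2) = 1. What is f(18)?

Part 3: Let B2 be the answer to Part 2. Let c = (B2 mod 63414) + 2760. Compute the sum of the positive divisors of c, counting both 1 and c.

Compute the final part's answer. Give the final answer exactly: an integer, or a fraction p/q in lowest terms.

Part 1: total draws C(13,4) = 715; favorable C(5,4) = 5; P = 1/143; answer 1/143
Part 2: B1 = 1/143; threaded value p + q = 144; r = -34; f(3) = -3*(1) + 3*(37) - 1*(-34) = 142; iterating: f(3)=142, f(4)=-460, f(5)=1805, f(6)=-6937, f(7)=26686, f(8)=-102674, f(9)=395017, f(10)=-1519759, f(11)=5847002, f(12)=-22495300, f(13)=86546665, f(14)=-332972897, f(15)=1281053986, f(16)=-4928627314, f(17)=18962016797, f(18)=-72952986319; answer -72952986319
Part 3: B2 = -72952986319; c = 3977; 3977 = 41 * 97; sigma = (1 + 41) * (1 + 97) = 42 * 98 = 4116; answer 4116

4116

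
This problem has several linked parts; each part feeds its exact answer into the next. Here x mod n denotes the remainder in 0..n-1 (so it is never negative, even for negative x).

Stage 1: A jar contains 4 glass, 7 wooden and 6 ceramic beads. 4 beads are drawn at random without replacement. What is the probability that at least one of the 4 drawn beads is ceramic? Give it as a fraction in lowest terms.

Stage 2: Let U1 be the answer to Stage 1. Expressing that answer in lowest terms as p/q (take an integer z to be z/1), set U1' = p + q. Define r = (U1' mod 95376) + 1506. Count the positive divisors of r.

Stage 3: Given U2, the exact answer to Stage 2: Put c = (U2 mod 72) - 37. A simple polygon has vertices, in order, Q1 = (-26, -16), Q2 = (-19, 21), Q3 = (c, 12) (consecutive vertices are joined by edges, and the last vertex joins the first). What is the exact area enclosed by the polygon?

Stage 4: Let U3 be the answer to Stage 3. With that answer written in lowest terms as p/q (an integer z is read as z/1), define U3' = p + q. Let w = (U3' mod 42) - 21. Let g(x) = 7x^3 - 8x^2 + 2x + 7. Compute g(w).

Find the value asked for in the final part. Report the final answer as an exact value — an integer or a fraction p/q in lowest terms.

Stage 1: total draws C(17,4) = 2380; complement C(11,4) = 330; favorable 2380 - 330 = 2050; P = 205/238; answer 205/238
Stage 2: U1 = 205/238; threaded value p + q = 443; r = 1949; 1949 is prime, so its only divisors are 1 and 1949; count = 2; answer 2
Stage 3: U2 = 2; c = -35; cross terms: (-26*21 - -19*-16)=-850, (-19*12 - -35*21)=507, (-35*-16 - -26*12)=872; twice the area = |529| = 529; area = 529/2; answer 529/2
Stage 4: U3 = 529/2; threaded value p + q = 531; w = 6; 7*(6)^3 - 8*(6)^2 + 2*(6)^1 + 7 = (1512) + (-288) + (12) + (7) = 1243; answer 1243

1243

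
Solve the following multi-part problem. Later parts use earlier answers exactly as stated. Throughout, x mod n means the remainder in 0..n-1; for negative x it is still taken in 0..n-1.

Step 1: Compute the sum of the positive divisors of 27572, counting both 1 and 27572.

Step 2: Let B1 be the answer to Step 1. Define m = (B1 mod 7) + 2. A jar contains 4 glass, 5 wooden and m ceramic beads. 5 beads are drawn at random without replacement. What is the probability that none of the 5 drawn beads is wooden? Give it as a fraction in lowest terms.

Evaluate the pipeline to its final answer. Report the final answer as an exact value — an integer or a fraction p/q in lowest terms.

Step 1: 27572 = 2^2 * 61 * 113; sigma = (1 + 2 + 4) * (1 + 61) * (1 + 113) = 7 * 62 * 114 = 49476; answer 49476
Step 2: B1 = 49476; m = 2; total draws C(11,5) = 462; favorable C(6,5) = 6; P = 1/77; answer 1/77

1/77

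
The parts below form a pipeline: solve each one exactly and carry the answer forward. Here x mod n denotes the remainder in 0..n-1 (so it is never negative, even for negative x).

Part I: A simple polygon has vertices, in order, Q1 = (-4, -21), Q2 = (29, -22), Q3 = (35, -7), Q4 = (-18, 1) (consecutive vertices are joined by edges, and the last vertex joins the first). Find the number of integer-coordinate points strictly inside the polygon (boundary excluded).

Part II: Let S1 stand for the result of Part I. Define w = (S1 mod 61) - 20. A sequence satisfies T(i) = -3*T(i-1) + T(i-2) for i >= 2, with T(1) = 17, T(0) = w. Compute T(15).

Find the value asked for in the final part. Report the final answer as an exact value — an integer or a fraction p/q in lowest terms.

Part I: cross terms: (-4*-22 - 29*-21)=697, (29*-7 - 35*-22)=567, (35*1 - -18*-7)=-91, (-18*-21 - -4*1)=382; twice the area = |1555| = 1555; area = 1555/2; boundary points = 1 + 3 + 1 + 2 = 7; strictly interior points = area - boundary/2 + 1 = 775; answer 775
Part II: S1 = 775; w = 23; T(2) = -3*(17) + 1*(23) = -28; iterating: T(2)=-28, T(3)=101, T(4)=-331, T(5)=1094, T(6)=-3613, T(7)=11933, T(8)=-39412, T(9)=130169, T(10)=-429919, T(11)=1419926, T(12)=-4689697, T(13)=15489017, T(14)=-51156748, T(15)=168959261; answer 168959261

168959261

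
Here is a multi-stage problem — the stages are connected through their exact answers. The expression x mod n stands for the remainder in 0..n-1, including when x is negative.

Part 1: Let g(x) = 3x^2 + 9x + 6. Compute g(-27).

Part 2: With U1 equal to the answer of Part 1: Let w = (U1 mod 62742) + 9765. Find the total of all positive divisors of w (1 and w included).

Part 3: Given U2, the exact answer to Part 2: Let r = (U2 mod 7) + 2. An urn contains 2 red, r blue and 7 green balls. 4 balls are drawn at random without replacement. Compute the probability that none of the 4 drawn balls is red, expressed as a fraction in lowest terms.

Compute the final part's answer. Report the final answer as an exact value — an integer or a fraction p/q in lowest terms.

Part 1: 3*(-27)^2 + 9*(-27)^1 + 6 = (2187) + (-243) + (6) = 1950; answer 1950
Part 2: U1 = 1950; w = 11715; 11715 = 3 * 5 * 11 * 71; sigma = (1 + 3) * (1 + 5) * (1 + 11) * (1 + 71) = 4 * 6 * 12 * 72 = 20736; answer 20736
Part 3: U2 = 20736; r = 4; total draws C(13,4) = 715; favorable C(11,4) = 330; P = 6/13; answer 6/13

6/13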